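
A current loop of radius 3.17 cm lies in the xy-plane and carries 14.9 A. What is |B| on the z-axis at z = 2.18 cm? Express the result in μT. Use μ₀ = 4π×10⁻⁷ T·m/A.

On the axis of a circular loop, B = μ₀IR² / [2(R²+z²)^(3/2)].
R² + z² = (0.0317)² + (0.0218)² = 0.00148 m², and (R²+z²)^(3/2) = 5.69×10⁻⁵ m³.
B = (4π×10⁻⁷ × 14.9 × 0.001005) / (2 × 5.69×10⁻⁵) = 1.65×10⁻⁴ T.

B ≈ 165 μT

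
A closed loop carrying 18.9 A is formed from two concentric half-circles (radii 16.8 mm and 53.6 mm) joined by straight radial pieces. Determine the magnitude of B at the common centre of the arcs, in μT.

The radial connectors point toward the centre, so dl × r̂ = 0 and they contribute nothing.
Each semicircle gives μ₀I/(4R): inner arc 3.53×10⁻⁴ T, outer arc 1.11×10⁻⁴ T.
The two arcs carry current in opposite angular senses, so their fields oppose: B = |3.53×10⁻⁴ − 1.11×10⁻⁴| = 2.43×10⁻⁴ T.

B ≈ 243 μT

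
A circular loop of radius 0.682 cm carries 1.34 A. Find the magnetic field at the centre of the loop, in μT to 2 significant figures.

B ≈ 120 μT

At the centre of a circular loop the Biot–Savart law gives B = μ₀I/(2R).
B = (4π×10⁻⁷ × 1.34) / (2 × 0.00682) = 1.23×10⁻⁴ T.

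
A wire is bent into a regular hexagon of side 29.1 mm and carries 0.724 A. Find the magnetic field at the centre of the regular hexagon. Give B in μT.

B ≈ 17.2 μT

Each side is a finite straight segment at perpendicular distance d = a/(2 tan(π/6)) = 0.0252 m from the centre, with end-angles ±π/6.
One side contributes B₁ = (μ₀I/4πd)·2 sin(π/6) = 2.87×10⁻⁶ T.
All 6 sides add in the same direction: B = 6 × 2.87×10⁻⁶ = 1.72×10⁻⁵ T.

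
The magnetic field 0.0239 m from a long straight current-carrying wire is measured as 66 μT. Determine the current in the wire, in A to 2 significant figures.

I ≈ 7.9 A

For a long straight wire B = μ₀I/(2πd), so I = 2πdB/μ₀.
I = 2π × 0.0239 × 6.60×10⁻⁵ / (4π×10⁻⁷) = 7.89 A.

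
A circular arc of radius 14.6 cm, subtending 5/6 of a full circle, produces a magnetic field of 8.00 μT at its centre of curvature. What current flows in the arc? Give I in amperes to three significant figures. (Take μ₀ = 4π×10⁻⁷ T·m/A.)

I ≈ 2.23 A

For a circular arc, B = μ₀Iφ/(4πR) with φ in radians; here φ = 5.236 rad.
So I = 4πRB/(μ₀φ) = 4π × 0.146 × 8.00×10⁻⁶ / (4π×10⁻⁷ × 5.236) = 2.23 A.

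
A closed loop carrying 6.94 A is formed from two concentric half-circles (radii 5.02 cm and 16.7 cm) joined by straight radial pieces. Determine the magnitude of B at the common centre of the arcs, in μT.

The radial connectors point toward the centre, so dl × r̂ = 0 and they contribute nothing.
Each semicircle gives μ₀I/(4R): inner arc 4.34×10⁻⁵ T, outer arc 1.31×10⁻⁵ T.
The two arcs carry current in opposite angular senses, so their fields oppose: B = |4.34×10⁻⁵ − 1.31×10⁻⁵| = 3.04×10⁻⁵ T.

B ≈ 30.4 μT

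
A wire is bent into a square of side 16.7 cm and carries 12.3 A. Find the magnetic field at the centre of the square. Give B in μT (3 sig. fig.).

Each side is a finite straight segment at perpendicular distance d = a/(2 tan(π/4)) = 0.0835 m from the centre, with end-angles ±π/4.
One side contributes B₁ = (μ₀I/4πd)·2 sin(π/4) = 2.08×10⁻⁵ T.
All 4 sides add in the same direction: B = 4 × 2.08×10⁻⁵ = 8.33×10⁻⁵ T.

B ≈ 83.3 μT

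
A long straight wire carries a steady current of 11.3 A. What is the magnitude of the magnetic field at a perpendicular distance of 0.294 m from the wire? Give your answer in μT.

For an infinitely long straight wire, B = μ₀I/(2πd).
B = (4π×10⁻⁷ × 11.3) / (2π × 0.294) = 7.69×10⁻⁶ T.

B ≈ 7.69 μT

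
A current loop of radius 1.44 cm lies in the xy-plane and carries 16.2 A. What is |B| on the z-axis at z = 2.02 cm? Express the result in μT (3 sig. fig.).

B ≈ 138 μT

On the axis of a circular loop, B = μ₀IR² / [2(R²+z²)^(3/2)].
R² + z² = (0.0144)² + (0.0202)² = 0.0006154 m², and (R²+z²)^(3/2) = 1.53×10⁻⁵ m³.
B = (4π×10⁻⁷ × 16.2 × 0.0002074) / (2 × 1.53×10⁻⁵) = 1.38×10⁻⁴ T.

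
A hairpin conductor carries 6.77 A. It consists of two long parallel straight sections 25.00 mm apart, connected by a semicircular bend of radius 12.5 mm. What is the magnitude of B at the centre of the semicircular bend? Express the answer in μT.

The semicircular arc contributes B_arc = μ₀I·π/(4πR) = μ₀I/(4R) = 1.70×10⁻⁴ T.
Each semi-infinite lead is at perpendicular distance R = 0.0125 m from the centre, with the perpendicular foot at its near end, so it contributes μ₀I/(4πR); both point the same way, together 1.08×10⁻⁴ T.
Arc and leads all point the same direction: B = 1.70×10⁻⁴ + 1.08×10⁻⁴ = 2.78×10⁻⁴ T.

B ≈ 278 μT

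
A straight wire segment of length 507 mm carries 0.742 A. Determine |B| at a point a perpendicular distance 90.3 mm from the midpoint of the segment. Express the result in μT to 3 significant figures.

For a finite straight segment, B = (μ₀I/4πd)(sinθ₁ + sinθ₂), where θ₁, θ₂ are the angles from the perpendicular to each end.
The perpendicular from the point meets the wire at its midpoint, so each end is L/2 = 0.2535 m away along the wire.
sinθ₁ = 0.2535/√(0.2535²+0.0903²) = 0.9420; sinθ₂ = 0.2535/√(0.2535²+0.0903²) = 0.9420.
B = (4π×10⁻⁷ × 0.742) / (4π × 0.0903) × (0.9420 + 0.9420) = 1.55×10⁻⁶ T.

B ≈ 1.55 μT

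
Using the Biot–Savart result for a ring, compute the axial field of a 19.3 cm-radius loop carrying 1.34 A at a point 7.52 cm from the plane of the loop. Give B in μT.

B ≈ 3.53 μT

On the axis of a circular loop, B = μ₀IR² / [2(R²+z²)^(3/2)].
R² + z² = (0.193)² + (0.0752)² = 0.0429 m², and (R²+z²)^(3/2) = 8.89×10⁻³ m³.
B = (4π×10⁻⁷ × 1.34 × 0.03725) / (2 × 8.89×10⁻³) = 3.53×10⁻⁶ T.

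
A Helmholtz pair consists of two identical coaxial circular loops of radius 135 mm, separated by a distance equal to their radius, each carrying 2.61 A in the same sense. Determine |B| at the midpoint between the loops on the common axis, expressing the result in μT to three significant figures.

B ≈ 17.4 μT

Each loop contributes B = μ₀IR²/[2(R²+z²)^(3/2)] on the axis, with z measured from that loop.
Loop 1 (z = 0.0675 m): B₁ = 8.69×10⁻⁶ T. Loop 2 (z = 0.0675 m): B₂ = 8.69×10⁻⁶ T.
The fields add: B = B₁ + B₂ = 1.74×10⁻⁵ T.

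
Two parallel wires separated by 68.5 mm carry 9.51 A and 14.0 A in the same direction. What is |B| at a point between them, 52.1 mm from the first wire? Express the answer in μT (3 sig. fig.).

Each long wire gives B = μ₀I/(2πd). Distances are d₁ = 0.0521 m and d₂ = 0.0164 m.
B₁ = 3.65×10⁻⁵ T, B₂ = 1.71×10⁻⁴ T.
Between parallel currents the two contributions point in opposite directions, so they subtract. B = |B₁ − B₂| = |3.65×10⁻⁵ − 1.71×10⁻⁴| = 1.34×10⁻⁴ T.

B ≈ 134 μT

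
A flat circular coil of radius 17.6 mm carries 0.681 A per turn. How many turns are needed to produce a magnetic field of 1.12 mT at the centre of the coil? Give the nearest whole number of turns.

N = 46

For an N-turn coil, B = Nμ₀I/(2R). A single turn gives B₁ = 2.43×10⁻⁵ T with R = 0.0176 m.
N = B/B₁ = 1.12×10⁻³ / 2.43×10⁻⁵ = 46.07.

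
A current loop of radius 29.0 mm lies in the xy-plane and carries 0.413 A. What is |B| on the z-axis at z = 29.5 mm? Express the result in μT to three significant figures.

B ≈ 3.08 μT

On the axis of a circular loop, B = μ₀IR² / [2(R²+z²)^(3/2)].
R² + z² = (0.029)² + (0.0295)² = 0.001711 m², and (R²+z²)^(3/2) = 7.08×10⁻⁵ m³.
B = (4π×10⁻⁷ × 0.413 × 0.000841) / (2 × 7.08×10⁻⁵) = 3.08×10⁻⁶ T.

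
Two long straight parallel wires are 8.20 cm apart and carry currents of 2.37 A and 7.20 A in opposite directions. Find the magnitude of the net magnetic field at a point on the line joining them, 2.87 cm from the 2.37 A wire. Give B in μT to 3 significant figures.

Each long wire gives B = μ₀I/(2πd). Distances are d₁ = 0.0287 m and d₂ = 0.0533 m.
B₁ = 1.65×10⁻⁵ T, B₂ = 2.70×10⁻⁵ T.
Between antiparallel currents both contributions point the same way, so they add. B = B₁ + B₂ = 1.65×10⁻⁵ + 2.70×10⁻⁵ = 4.35×10⁻⁵ T.

B ≈ 43.5 μT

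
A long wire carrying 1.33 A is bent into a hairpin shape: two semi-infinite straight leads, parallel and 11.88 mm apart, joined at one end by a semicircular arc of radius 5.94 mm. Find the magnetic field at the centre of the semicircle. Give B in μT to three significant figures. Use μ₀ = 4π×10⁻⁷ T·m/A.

B ≈ 115 μT

The semicircular arc contributes B_arc = μ₀I·π/(4πR) = μ₀I/(4R) = 7.03×10⁻⁵ T.
Each semi-infinite lead is at perpendicular distance R = 0.00594 m from the centre, with the perpendicular foot at its near end, so it contributes μ₀I/(4πR); both point the same way, together 4.48×10⁻⁵ T.
Arc and leads all point the same direction: B = 7.03×10⁻⁵ + 4.48×10⁻⁵ = 1.15×10⁻⁴ T.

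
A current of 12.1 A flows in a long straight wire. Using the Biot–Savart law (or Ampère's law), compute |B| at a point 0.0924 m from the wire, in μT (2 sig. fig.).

B ≈ 26 μT

For an infinitely long straight wire, B = μ₀I/(2πd).
B = (4π×10⁻⁷ × 12.1) / (2π × 0.0924) = 2.62×10⁻⁵ T.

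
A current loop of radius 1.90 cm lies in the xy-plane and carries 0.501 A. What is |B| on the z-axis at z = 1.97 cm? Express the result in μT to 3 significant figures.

On the axis of a circular loop, B = μ₀IR² / [2(R²+z²)^(3/2)].
R² + z² = (0.019)² + (0.0197)² = 0.0007491 m², and (R²+z²)^(3/2) = 2.05×10⁻⁵ m³.
B = (4π×10⁻⁷ × 0.501 × 0.000361) / (2 × 2.05×10⁻⁵) = 5.54×10⁻⁶ T.

B ≈ 5.54 μT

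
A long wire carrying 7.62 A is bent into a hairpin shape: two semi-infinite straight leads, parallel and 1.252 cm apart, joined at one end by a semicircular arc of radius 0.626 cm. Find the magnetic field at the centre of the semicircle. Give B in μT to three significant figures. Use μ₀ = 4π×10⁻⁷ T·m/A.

The semicircular arc contributes B_arc = μ₀I·π/(4πR) = μ₀I/(4R) = 3.82×10⁻⁴ T.
Each semi-infinite lead is at perpendicular distance R = 0.00626 m from the centre, with the perpendicular foot at its near end, so it contributes μ₀I/(4πR); both point the same way, together 2.43×10⁻⁴ T.
Arc and leads all point the same direction: B = 3.82×10⁻⁴ + 2.43×10⁻⁴ = 6.26×10⁻⁴ T.

B ≈ 626 μT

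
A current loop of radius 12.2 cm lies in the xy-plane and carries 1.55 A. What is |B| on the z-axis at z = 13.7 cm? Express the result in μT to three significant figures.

On the axis of a circular loop, B = μ₀IR² / [2(R²+z²)^(3/2)].
R² + z² = (0.122)² + (0.137)² = 0.03365 m², and (R²+z²)^(3/2) = 6.17×10⁻³ m³.
B = (4π×10⁻⁷ × 1.55 × 0.01488) / (2 × 6.17×10⁻³) = 2.35×10⁻⁶ T.

B ≈ 2.35 μT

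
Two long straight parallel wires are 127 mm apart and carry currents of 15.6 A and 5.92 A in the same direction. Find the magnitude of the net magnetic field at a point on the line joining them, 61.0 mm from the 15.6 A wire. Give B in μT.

Each long wire gives B = μ₀I/(2πd). Distances are d₁ = 0.061 m and d₂ = 0.066 m.
B₁ = 5.11×10⁻⁵ T, B₂ = 1.79×10⁻⁵ T.
Between parallel currents the two contributions point in opposite directions, so they subtract. B = |B₁ − B₂| = |5.11×10⁻⁵ − 1.79×10⁻⁵| = 3.32×10⁻⁵ T.

B ≈ 33.2 μT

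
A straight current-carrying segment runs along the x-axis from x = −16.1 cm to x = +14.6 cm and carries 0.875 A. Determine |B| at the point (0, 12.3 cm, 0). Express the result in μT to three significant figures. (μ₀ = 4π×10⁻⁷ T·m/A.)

For a finite straight segment, B = (μ₀I/4πd)(sinθ₁ + sinθ₂), where θ₁, θ₂ are the angles from the perpendicular to each end.
The perpendicular distance is d = 0.123 m; the end-offsets along the wire are a = 0.161 m and b = 0.146 m.
sinθ₁ = 0.161/√(0.161²+0.123²) = 0.7946; sinθ₂ = 0.146/√(0.146²+0.123²) = 0.7648.
B = (4π×10⁻⁷ × 0.875) / (4π × 0.123) × (0.7946 + 0.7648) = 1.11×10⁻⁶ T.

B ≈ 1.11 μT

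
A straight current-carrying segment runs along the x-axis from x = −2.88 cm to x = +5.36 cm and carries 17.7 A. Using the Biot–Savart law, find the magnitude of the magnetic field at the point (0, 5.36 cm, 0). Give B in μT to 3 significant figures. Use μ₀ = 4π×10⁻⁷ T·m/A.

For a finite straight segment, B = (μ₀I/4πd)(sinθ₁ + sinθ₂), where θ₁, θ₂ are the angles from the perpendicular to each end.
The perpendicular distance is d = 0.0536 m; the end-offsets along the wire are a = 0.0288 m and b = 0.0536 m.
sinθ₁ = 0.0288/√(0.0288²+0.0536²) = 0.4733; sinθ₂ = 0.0536/√(0.0536²+0.0536²) = 0.7071.
B = (4π×10⁻⁷ × 17.7) / (4π × 0.0536) × (0.4733 + 0.7071) = 3.90×10⁻⁵ T.

B ≈ 39.0 μT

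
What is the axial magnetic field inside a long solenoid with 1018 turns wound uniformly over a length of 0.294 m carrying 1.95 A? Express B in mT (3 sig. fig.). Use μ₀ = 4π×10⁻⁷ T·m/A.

Inside a long solenoid, B = μ₀nI with n = 3463 turns/m.
B = 4π×10⁻⁷ × 3463 × 1.95 = 8.48×10⁻³ T.

B ≈ 8.48 mT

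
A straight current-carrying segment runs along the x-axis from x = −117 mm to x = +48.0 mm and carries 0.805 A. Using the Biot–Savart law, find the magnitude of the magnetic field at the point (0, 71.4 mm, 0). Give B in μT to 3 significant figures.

B ≈ 1.59 μT

For a finite straight segment, B = (μ₀I/4πd)(sinθ₁ + sinθ₂), where θ₁, θ₂ are the angles from the perpendicular to each end.
The perpendicular distance is d = 0.0714 m; the end-offsets along the wire are a = 0.117 m and b = 0.048 m.
sinθ₁ = 0.117/√(0.117²+0.0714²) = 0.8536; sinθ₂ = 0.048/√(0.048²+0.0714²) = 0.5579.
B = (4π×10⁻⁷ × 0.805) / (4π × 0.0714) × (0.8536 + 0.5579) = 1.59×10⁻⁶ T.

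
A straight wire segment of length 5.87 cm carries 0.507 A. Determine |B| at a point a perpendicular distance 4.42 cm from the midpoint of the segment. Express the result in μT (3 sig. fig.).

For a finite straight segment, B = (μ₀I/4πd)(sinθ₁ + sinθ₂), where θ₁, θ₂ are the angles from the perpendicular to each end.
The perpendicular from the point meets the wire at its midpoint, so each end is L/2 = 0.02935 m away along the wire.
sinθ₁ = 0.02935/√(0.02935²+0.0442²) = 0.5532; sinθ₂ = 0.02935/√(0.02935²+0.0442²) = 0.5532.
B = (4π×10⁻⁷ × 0.507) / (4π × 0.0442) × (0.5532 + 0.5532) = 1.27×10⁻⁶ T.

B ≈ 1.27 μT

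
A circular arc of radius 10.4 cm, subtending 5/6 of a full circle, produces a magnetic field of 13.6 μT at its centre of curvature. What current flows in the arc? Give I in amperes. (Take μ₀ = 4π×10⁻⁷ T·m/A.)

I ≈ 2.70 A

For a circular arc, B = μ₀Iφ/(4πR) with φ in radians; here φ = 5.236 rad.
So I = 4πRB/(μ₀φ) = 4π × 0.104 × 1.36×10⁻⁵ / (4π×10⁻⁷ × 5.236) = 2.70 A.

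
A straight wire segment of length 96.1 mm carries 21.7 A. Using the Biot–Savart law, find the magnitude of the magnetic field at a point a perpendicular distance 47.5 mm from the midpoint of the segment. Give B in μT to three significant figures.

B ≈ 65.0 μT

For a finite straight segment, B = (μ₀I/4πd)(sinθ₁ + sinθ₂), where θ₁, θ₂ are the angles from the perpendicular to each end.
The perpendicular from the point meets the wire at its midpoint, so each end is L/2 = 0.04805 m away along the wire.
sinθ₁ = 0.04805/√(0.04805²+0.0475²) = 0.7112; sinθ₂ = 0.04805/√(0.04805²+0.0475²) = 0.7112.
B = (4π×10⁻⁷ × 21.7) / (4π × 0.0475) × (0.7112 + 0.7112) = 6.50×10⁻⁵ T.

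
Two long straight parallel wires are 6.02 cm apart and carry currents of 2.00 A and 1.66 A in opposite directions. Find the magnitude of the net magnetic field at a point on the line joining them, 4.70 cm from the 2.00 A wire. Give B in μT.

Each long wire gives B = μ₀I/(2πd). Distances are d₁ = 0.047 m and d₂ = 0.0132 m.
B₁ = 8.51×10⁻⁶ T, B₂ = 2.52×10⁻⁵ T.
Between antiparallel currents both contributions point the same way, so they add. B = B₁ + B₂ = 8.51×10⁻⁶ + 2.52×10⁻⁵ = 3.37×10⁻⁵ T.

B ≈ 33.7 μT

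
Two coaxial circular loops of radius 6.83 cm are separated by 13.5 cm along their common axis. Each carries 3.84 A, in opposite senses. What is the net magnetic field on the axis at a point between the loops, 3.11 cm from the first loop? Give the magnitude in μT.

Each loop contributes B = μ₀IR²/[2(R²+z²)^(3/2)] on the axis, with z measured from that loop.
Loop 1 (z = 0.0311 m): B₁ = 2.66×10⁻⁵ T. Loop 2 (z = 0.1039 m): B₂ = 5.86×10⁻⁶ T.
The fields oppose: B = |B₁ − B₂| = 2.08×10⁻⁵ T.

B ≈ 20.8 μT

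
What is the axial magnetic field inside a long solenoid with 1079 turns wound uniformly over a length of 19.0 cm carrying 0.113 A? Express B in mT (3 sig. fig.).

B ≈ 0.806 mT

Inside a long solenoid, B = μ₀nI with n = 5679 turns/m.
B = 4π×10⁻⁷ × 5679 × 0.113 = 8.06×10⁻⁴ T.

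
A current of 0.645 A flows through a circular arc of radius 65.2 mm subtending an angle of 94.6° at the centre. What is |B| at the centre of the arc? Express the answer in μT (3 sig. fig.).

The Biot–Savart field of a circular arc at its centre is B = μ₀Iφ/(4πR), with φ = 1.651 rad.
B = (4π×10⁻⁷ × 0.645 × 1.651) / (4π × 0.0652) = 1.63×10⁻⁶ T.

B ≈ 1.63 μT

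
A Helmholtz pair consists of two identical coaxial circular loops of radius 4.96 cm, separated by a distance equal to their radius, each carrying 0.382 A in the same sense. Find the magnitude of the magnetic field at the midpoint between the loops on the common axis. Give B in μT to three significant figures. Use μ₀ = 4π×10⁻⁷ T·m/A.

B ≈ 6.93 μT

Each loop contributes B = μ₀IR²/[2(R²+z²)^(3/2)] on the axis, with z measured from that loop.
Loop 1 (z = 0.0248 m): B₁ = 3.46×10⁻⁶ T. Loop 2 (z = 0.0248 m): B₂ = 3.46×10⁻⁶ T.
The fields add: B = B₁ + B₂ = 6.93×10⁻⁶ T.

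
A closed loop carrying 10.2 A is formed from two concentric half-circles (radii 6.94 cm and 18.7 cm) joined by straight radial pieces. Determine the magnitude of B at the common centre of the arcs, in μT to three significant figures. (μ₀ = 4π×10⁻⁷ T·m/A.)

The radial connectors point toward the centre, so dl × r̂ = 0 and they contribute nothing.
Each semicircle gives μ₀I/(4R): inner arc 4.62×10⁻⁵ T, outer arc 1.71×10⁻⁵ T.
The two arcs carry current in opposite angular senses, so their fields oppose: B = |4.62×10⁻⁵ − 1.71×10⁻⁵| = 2.90×10⁻⁵ T.

B ≈ 29.0 μT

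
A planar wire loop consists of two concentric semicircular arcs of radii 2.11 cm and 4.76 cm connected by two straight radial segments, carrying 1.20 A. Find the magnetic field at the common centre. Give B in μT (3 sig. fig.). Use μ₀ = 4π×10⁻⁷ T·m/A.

B ≈ 9.95 μT

The radial connectors point toward the centre, so dl × r̂ = 0 and they contribute nothing.
Each semicircle gives μ₀I/(4R): inner arc 1.79×10⁻⁵ T, outer arc 7.92×10⁻⁶ T.
The two arcs carry current in opposite angular senses, so their fields oppose: B = |1.79×10⁻⁵ − 7.92×10⁻⁶| = 9.95×10⁻⁶ T.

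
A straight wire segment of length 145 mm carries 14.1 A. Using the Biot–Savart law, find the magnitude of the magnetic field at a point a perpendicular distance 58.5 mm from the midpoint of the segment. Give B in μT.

For a finite straight segment, B = (μ₀I/4πd)(sinθ₁ + sinθ₂), where θ₁, θ₂ are the angles from the perpendicular to each end.
The perpendicular from the point meets the wire at its midpoint, so each end is L/2 = 0.0725 m away along the wire.
sinθ₁ = 0.0725/√(0.0725²+0.0585²) = 0.7782; sinθ₂ = 0.0725/√(0.0725²+0.0585²) = 0.7782.
B = (4π×10⁻⁷ × 14.1) / (4π × 0.0585) × (0.7782 + 0.7782) = 3.75×10⁻⁵ T.

B ≈ 37.5 μT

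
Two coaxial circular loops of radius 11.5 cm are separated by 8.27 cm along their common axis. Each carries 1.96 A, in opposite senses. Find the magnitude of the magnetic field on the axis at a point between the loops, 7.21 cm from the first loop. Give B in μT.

B ≈ 4.06 μT

Each loop contributes B = μ₀IR²/[2(R²+z²)^(3/2)] on the axis, with z measured from that loop.
Loop 1 (z = 0.0721 m): B₁ = 6.51×10⁻⁶ T. Loop 2 (z = 0.0106 m): B₂ = 1.06×10⁻⁵ T.
The fields oppose: B = |B₁ − B₂| = 4.06×10⁻⁶ T.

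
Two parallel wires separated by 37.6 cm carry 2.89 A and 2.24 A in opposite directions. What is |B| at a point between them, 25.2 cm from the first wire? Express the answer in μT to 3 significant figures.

Each long wire gives B = μ₀I/(2πd). Distances are d₁ = 0.252 m and d₂ = 0.124 m.
B₁ = 2.29×10⁻⁶ T, B₂ = 3.61×10⁻⁶ T.
Between antiparallel currents both contributions point the same way, so they add. B = B₁ + B₂ = 2.29×10⁻⁶ + 3.61×10⁻⁶ = 5.91×10⁻⁶ T.

B ≈ 5.91 μT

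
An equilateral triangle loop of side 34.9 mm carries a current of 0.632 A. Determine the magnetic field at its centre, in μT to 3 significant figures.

Each side is a finite straight segment at perpendicular distance d = a/(2 tan(π/3)) = 0.01007 m from the centre, with end-angles ±π/3.
One side contributes B₁ = (μ₀I/4πd)·2 sin(π/3) = 1.09×10⁻⁵ T.
All 3 sides add in the same direction: B = 3 × 1.09×10⁻⁵ = 3.26×10⁻⁵ T.

B ≈ 32.6 μT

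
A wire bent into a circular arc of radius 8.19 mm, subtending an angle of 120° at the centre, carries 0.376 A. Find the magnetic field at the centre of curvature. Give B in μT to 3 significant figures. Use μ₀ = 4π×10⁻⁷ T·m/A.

B ≈ 9.62 μT

The Biot–Savart field of a circular arc at its centre is B = μ₀Iφ/(4πR), with φ = 2.094 rad.
B = (4π×10⁻⁷ × 0.376 × 2.094) / (4π × 0.00819) = 9.62×10⁻⁶ T.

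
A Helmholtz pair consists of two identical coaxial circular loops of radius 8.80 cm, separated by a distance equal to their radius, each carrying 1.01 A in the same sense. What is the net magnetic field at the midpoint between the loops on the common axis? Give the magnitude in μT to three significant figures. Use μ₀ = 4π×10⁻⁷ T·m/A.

Each loop contributes B = μ₀IR²/[2(R²+z²)^(3/2)] on the axis, with z measured from that loop.
Loop 1 (z = 0.044 m): B₁ = 5.16×10⁻⁶ T. Loop 2 (z = 0.044 m): B₂ = 5.16×10⁻⁶ T.
The fields add: B = B₁ + B₂ = 1.03×10⁻⁵ T.

B ≈ 10.3 μT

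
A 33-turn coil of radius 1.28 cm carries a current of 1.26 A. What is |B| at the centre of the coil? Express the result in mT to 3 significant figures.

For an N-turn flat coil, B = Nμ₀I/(2R) with R = 0.0128 m.
B = 33 × 6.19×10⁻⁵ T = 2.04×10⁻³ T.

B ≈ 2.04 mT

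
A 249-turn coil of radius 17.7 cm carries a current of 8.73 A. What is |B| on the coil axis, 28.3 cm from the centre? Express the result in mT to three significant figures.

B ≈ 1.15 mT

For an N-turn flat coil, B = Nμ₀IR²/[2(R²+z²)^(3/2)] with R = 0.177 m, z = 0.283 m.
B = 249 × 4.62×10⁻⁶ T = 1.15×10⁻³ T.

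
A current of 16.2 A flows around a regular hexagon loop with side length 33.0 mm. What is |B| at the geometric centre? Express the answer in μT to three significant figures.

Each side is a finite straight segment at perpendicular distance d = a/(2 tan(π/6)) = 0.02858 m from the centre, with end-angles ±π/6.
One side contributes B₁ = (μ₀I/4πd)·2 sin(π/6) = 5.67×10⁻⁵ T.
All 6 sides add in the same direction: B = 6 × 5.67×10⁻⁵ = 3.40×10⁻⁴ T.

B ≈ 340 μT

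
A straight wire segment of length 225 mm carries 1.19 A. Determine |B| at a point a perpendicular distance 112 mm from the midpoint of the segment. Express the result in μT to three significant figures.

For a finite straight segment, B = (μ₀I/4πd)(sinθ₁ + sinθ₂), where θ₁, θ₂ are the angles from the perpendicular to each end.
The perpendicular from the point meets the wire at its midpoint, so each end is L/2 = 0.1125 m away along the wire.
sinθ₁ = 0.1125/√(0.1125²+0.112²) = 0.7087; sinθ₂ = 0.1125/√(0.1125²+0.112²) = 0.7087.
B = (4π×10⁻⁷ × 1.19) / (4π × 0.112) × (0.7087 + 0.7087) = 1.51×10⁻⁶ T.

B ≈ 1.51 μT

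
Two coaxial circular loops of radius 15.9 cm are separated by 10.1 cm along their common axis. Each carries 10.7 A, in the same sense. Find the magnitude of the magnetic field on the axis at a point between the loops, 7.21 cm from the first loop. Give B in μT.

B ≈ 72.2 μT

Each loop contributes B = μ₀IR²/[2(R²+z²)^(3/2)] on the axis, with z measured from that loop.
Loop 1 (z = 0.0721 m): B₁ = 3.19×10⁻⁵ T. Loop 2 (z = 0.0289 m): B₂ = 4.03×10⁻⁵ T.
The fields add: B = B₁ + B₂ = 7.22×10⁻⁵ T.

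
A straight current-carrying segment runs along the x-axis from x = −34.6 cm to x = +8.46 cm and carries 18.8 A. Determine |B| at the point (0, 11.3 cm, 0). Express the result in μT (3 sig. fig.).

B ≈ 25.8 μT

For a finite straight segment, B = (μ₀I/4πd)(sinθ₁ + sinθ₂), where θ₁, θ₂ are the angles from the perpendicular to each end.
The perpendicular distance is d = 0.113 m; the end-offsets along the wire are a = 0.346 m and b = 0.0846 m.
sinθ₁ = 0.346/√(0.346²+0.113²) = 0.9506; sinθ₂ = 0.0846/√(0.0846²+0.113²) = 0.5993.
B = (4π×10⁻⁷ × 18.8) / (4π × 0.113) × (0.9506 + 0.5993) = 2.58×10⁻⁵ T.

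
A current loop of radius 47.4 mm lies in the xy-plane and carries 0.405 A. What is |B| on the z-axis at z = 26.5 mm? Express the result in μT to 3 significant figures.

B ≈ 3.57 μT

On the axis of a circular loop, B = μ₀IR² / [2(R²+z²)^(3/2)].
R² + z² = (0.0474)² + (0.0265)² = 0.002949 m², and (R²+z²)^(3/2) = 1.60×10⁻⁴ m³.
B = (4π×10⁻⁷ × 0.405 × 0.002247) / (2 × 1.60×10⁻⁴) = 3.57×10⁻⁶ T.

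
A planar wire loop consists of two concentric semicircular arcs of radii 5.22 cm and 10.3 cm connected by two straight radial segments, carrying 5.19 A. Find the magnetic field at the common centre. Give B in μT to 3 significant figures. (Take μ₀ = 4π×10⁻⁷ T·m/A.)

The radial connectors point toward the centre, so dl × r̂ = 0 and they contribute nothing.
Each semicircle gives μ₀I/(4R): inner arc 3.12×10⁻⁵ T, outer arc 1.58×10⁻⁵ T.
The two arcs carry current in opposite angular senses, so their fields oppose: B = |3.12×10⁻⁵ − 1.58×10⁻⁵| = 1.54×10⁻⁵ T.

B ≈ 15.4 μT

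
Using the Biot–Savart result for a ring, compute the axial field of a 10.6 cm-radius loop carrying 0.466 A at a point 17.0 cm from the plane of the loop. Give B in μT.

On the axis of a circular loop, B = μ₀IR² / [2(R²+z²)^(3/2)].
R² + z² = (0.106)² + (0.17)² = 0.04014 m², and (R²+z²)^(3/2) = 8.04×10⁻³ m³.
B = (4π×10⁻⁷ × 0.466 × 0.01124) / (2 × 8.04×10⁻³) = 4.09×10⁻⁷ T.

B ≈ 0.409 μT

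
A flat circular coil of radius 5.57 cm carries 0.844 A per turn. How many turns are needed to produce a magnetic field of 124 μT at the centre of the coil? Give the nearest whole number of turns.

N = 13

For an N-turn coil, B = Nμ₀I/(2R). A single turn gives B₁ = 9.52×10⁻⁶ T with R = 0.0557 m.
N = B/B₁ = 1.24×10⁻⁴ / 9.52×10⁻⁶ = 13.02.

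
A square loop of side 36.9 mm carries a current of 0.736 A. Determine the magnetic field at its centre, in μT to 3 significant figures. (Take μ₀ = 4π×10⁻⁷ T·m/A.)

Each side is a finite straight segment at perpendicular distance d = a/(2 tan(π/4)) = 0.01845 m from the centre, with end-angles ±π/4.
One side contributes B₁ = (μ₀I/4πd)·2 sin(π/4) = 5.64×10⁻⁶ T.
All 4 sides add in the same direction: B = 4 × 5.64×10⁻⁶ = 2.26×10⁻⁵ T.

B ≈ 22.6 μT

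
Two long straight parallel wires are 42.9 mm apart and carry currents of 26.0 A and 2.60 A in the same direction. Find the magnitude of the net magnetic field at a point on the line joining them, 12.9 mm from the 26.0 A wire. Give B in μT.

B ≈ 386 μT

Each long wire gives B = μ₀I/(2πd). Distances are d₁ = 0.0129 m and d₂ = 0.03 m.
B₁ = 4.03×10⁻⁴ T, B₂ = 1.73×10⁻⁵ T.
Between parallel currents the two contributions point in opposite directions, so they subtract. B = |B₁ − B₂| = |4.03×10⁻⁴ − 1.73×10⁻⁵| = 3.86×10⁻⁴ T.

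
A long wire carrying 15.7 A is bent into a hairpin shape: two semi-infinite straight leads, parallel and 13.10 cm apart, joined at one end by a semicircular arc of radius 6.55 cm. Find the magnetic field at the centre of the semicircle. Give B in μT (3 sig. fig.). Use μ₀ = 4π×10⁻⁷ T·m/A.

The semicircular arc contributes B_arc = μ₀I·π/(4πR) = μ₀I/(4R) = 7.53×10⁻⁵ T.
Each semi-infinite lead is at perpendicular distance R = 0.0655 m from the centre, with the perpendicular foot at its near end, so it contributes μ₀I/(4πR); both point the same way, together 4.79×10⁻⁵ T.
Arc and leads all point the same direction: B = 7.53×10⁻⁵ + 4.79×10⁻⁵ = 1.23×10⁻⁴ T.

B ≈ 123 μT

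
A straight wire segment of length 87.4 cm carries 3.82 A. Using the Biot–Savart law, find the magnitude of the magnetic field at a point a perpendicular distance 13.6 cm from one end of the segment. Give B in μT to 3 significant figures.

For a finite straight segment, B = (μ₀I/4πd)(sinθ₁ + sinθ₂), where θ₁, θ₂ are the angles from the perpendicular to each end.
The perpendicular foot is at one end, so the two end-offsets along the wire are 0 and L = 0.874 m.
sinθ₁ = 0/√(0²+0.136²) = 0.0000; sinθ₂ = 0.874/√(0.874²+0.136²) = 0.9881.
B = (4π×10⁻⁷ × 3.82) / (4π × 0.136) × (0.0000 + 0.9881) = 2.78×10⁻⁶ T.

B ≈ 2.78 μT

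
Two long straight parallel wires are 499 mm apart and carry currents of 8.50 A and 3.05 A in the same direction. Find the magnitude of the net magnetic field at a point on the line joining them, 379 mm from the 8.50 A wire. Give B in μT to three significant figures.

B ≈ 0.598 μT

Each long wire gives B = μ₀I/(2πd). Distances are d₁ = 0.379 m and d₂ = 0.12 m.
B₁ = 4.49×10⁻⁶ T, B₂ = 5.08×10⁻⁶ T.
Between parallel currents the two contributions point in opposite directions, so they subtract. B = |B₁ − B₂| = |4.49×10⁻⁶ − 5.08×10⁻⁶| = 5.98×10⁻⁷ T.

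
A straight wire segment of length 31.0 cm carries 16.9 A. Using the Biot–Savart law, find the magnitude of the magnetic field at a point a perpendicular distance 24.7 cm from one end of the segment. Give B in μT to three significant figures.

B ≈ 5.35 μT

For a finite straight segment, B = (μ₀I/4πd)(sinθ₁ + sinθ₂), where θ₁, θ₂ are the angles from the perpendicular to each end.
The perpendicular foot is at one end, so the two end-offsets along the wire are 0 and L = 0.31 m.
sinθ₁ = 0/√(0²+0.247²) = 0.0000; sinθ₂ = 0.31/√(0.31²+0.247²) = 0.7821.
B = (4π×10⁻⁷ × 16.9) / (4π × 0.247) × (0.0000 + 0.7821) = 5.35×10⁻⁶ T.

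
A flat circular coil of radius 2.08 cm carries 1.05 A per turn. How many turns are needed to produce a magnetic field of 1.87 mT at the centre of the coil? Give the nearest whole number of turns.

N = 59

For an N-turn coil, B = Nμ₀I/(2R). A single turn gives B₁ = 3.17×10⁻⁵ T with R = 0.0208 m.
N = B/B₁ = 1.87×10⁻³ / 3.17×10⁻⁵ = 58.96.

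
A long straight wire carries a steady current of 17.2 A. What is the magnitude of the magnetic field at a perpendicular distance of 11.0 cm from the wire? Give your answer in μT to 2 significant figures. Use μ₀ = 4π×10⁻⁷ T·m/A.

B ≈ 31 μT

For an infinitely long straight wire, B = μ₀I/(2πd).
B = (4π×10⁻⁷ × 17.2) / (2π × 0.11) = 3.13×10⁻⁵ T.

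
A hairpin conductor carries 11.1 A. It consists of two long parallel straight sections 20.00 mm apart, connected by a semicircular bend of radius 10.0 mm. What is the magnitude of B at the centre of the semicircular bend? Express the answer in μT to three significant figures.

B ≈ 571 μT

The semicircular arc contributes B_arc = μ₀I·π/(4πR) = μ₀I/(4R) = 3.49×10⁻⁴ T.
Each semi-infinite lead is at perpendicular distance R = 0.01 m from the centre, with the perpendicular foot at its near end, so it contributes μ₀I/(4πR); both point the same way, together 2.22×10⁻⁴ T.
Arc and leads all point the same direction: B = 3.49×10⁻⁴ + 2.22×10⁻⁴ = 5.71×10⁻⁴ T.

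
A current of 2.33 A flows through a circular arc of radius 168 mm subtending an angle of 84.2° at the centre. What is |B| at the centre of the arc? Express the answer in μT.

The Biot–Savart field of a circular arc at its centre is B = μ₀Iφ/(4πR), with φ = 1.47 rad.
B = (4π×10⁻⁷ × 2.33 × 1.47) / (4π × 0.168) = 2.04×10⁻⁶ T.

B ≈ 2.04 μT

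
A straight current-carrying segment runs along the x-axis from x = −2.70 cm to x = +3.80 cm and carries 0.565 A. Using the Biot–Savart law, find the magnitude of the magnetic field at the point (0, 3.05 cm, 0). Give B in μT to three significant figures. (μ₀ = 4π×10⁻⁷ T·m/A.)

For a finite straight segment, B = (μ₀I/4πd)(sinθ₁ + sinθ₂), where θ₁, θ₂ are the angles from the perpendicular to each end.
The perpendicular distance is d = 0.0305 m; the end-offsets along the wire are a = 0.027 m and b = 0.038 m.
sinθ₁ = 0.027/√(0.027²+0.0305²) = 0.6628; sinθ₂ = 0.038/√(0.038²+0.0305²) = 0.7799.
B = (4π×10⁻⁷ × 0.565) / (4π × 0.0305) × (0.6628 + 0.7799) = 2.67×10⁻⁶ T.

B ≈ 2.67 μT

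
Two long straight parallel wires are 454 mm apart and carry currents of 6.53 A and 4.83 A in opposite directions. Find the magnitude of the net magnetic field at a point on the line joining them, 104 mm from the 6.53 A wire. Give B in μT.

B ≈ 15.3 μT

Each long wire gives B = μ₀I/(2πd). Distances are d₁ = 0.104 m and d₂ = 0.35 m.
B₁ = 1.26×10⁻⁵ T, B₂ = 2.76×10⁻⁶ T.
Between antiparallel currents both contributions point the same way, so they add. B = B₁ + B₂ = 1.26×10⁻⁵ + 2.76×10⁻⁶ = 1.53×10⁻⁵ T.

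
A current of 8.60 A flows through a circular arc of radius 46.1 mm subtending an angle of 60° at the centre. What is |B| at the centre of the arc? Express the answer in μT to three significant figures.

The Biot–Savart field of a circular arc at its centre is B = μ₀Iφ/(4πR), with φ = 1.047 rad.
B = (4π×10⁻⁷ × 8.60 × 1.047) / (4π × 0.0461) = 1.95×10⁻⁵ T.

B ≈ 19.5 μT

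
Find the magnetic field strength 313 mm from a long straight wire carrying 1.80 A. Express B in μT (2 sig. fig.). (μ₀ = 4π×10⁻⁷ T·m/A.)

For an infinitely long straight wire, B = μ₀I/(2πd).
B = (4π×10⁻⁷ × 1.80) / (2π × 0.313) = 1.15×10⁻⁶ T.

B ≈ 1.2 μT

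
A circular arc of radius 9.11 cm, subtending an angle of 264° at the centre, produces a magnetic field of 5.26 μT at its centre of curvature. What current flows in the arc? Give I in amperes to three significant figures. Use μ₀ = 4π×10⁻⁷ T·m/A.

For a circular arc, B = μ₀Iφ/(4πR) with φ in radians; here φ = 4.608 rad.
So I = 4πRB/(μ₀φ) = 4π × 0.0911 × 5.26×10⁻⁶ / (4π×10⁻⁷ × 4.608) = 1.04 A.

I ≈ 1.04 A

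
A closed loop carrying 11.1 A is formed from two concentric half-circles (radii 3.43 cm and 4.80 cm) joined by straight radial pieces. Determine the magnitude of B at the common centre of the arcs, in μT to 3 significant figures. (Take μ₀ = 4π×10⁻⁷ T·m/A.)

B ≈ 29.0 μT

The radial connectors point toward the centre, so dl × r̂ = 0 and they contribute nothing.
Each semicircle gives μ₀I/(4R): inner arc 1.02×10⁻⁴ T, outer arc 7.26×10⁻⁵ T.
The two arcs carry current in opposite angular senses, so their fields oppose: B = |1.02×10⁻⁴ − 7.26×10⁻⁵| = 2.90×10⁻⁵ T.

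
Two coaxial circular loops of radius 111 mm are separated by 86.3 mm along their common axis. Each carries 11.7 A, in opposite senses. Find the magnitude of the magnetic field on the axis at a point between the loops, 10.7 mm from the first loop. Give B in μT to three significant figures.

B ≈ 27.9 μT

Each loop contributes B = μ₀IR²/[2(R²+z²)^(3/2)] on the axis, with z measured from that loop.
Loop 1 (z = 0.0107 m): B₁ = 6.53×10⁻⁵ T. Loop 2 (z = 0.0756 m): B₂ = 3.74×10⁻⁵ T.
The fields oppose: B = |B₁ − B₂| = 2.79×10⁻⁵ T.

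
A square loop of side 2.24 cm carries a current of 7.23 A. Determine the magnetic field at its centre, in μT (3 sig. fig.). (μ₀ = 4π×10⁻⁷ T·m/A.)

B ≈ 365 μT

Each side is a finite straight segment at perpendicular distance d = a/(2 tan(π/4)) = 0.0112 m from the centre, with end-angles ±π/4.
One side contributes B₁ = (μ₀I/4πd)·2 sin(π/4) = 9.13×10⁻⁵ T.
All 4 sides add in the same direction: B = 4 × 9.13×10⁻⁵ = 3.65×10⁻⁴ T.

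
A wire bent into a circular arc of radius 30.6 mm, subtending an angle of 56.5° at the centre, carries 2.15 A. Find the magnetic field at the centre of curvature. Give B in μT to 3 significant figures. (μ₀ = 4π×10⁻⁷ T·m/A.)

B ≈ 6.93 μT

The Biot–Savart field of a circular arc at its centre is B = μ₀Iφ/(4πR), with φ = 0.9861 rad.
B = (4π×10⁻⁷ × 2.15 × 0.9861) / (4π × 0.0306) = 6.93×10⁻⁶ T.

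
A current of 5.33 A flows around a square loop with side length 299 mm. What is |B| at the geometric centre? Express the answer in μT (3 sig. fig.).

B ≈ 20.2 μT

Each side is a finite straight segment at perpendicular distance d = a/(2 tan(π/4)) = 0.1495 m from the centre, with end-angles ±π/4.
One side contributes B₁ = (μ₀I/4πd)·2 sin(π/4) = 5.04×10⁻⁶ T.
All 4 sides add in the same direction: B = 4 × 5.04×10⁻⁶ = 2.02×10⁻⁵ T.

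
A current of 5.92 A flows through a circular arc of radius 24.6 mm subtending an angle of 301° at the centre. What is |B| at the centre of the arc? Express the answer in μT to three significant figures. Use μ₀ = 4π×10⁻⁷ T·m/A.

The Biot–Savart field of a circular arc at its centre is B = μ₀Iφ/(4πR), with φ = 5.253 rad.
B = (4π×10⁻⁷ × 5.92 × 5.253) / (4π × 0.0246) = 1.26×10⁻⁴ T.

B ≈ 126 μT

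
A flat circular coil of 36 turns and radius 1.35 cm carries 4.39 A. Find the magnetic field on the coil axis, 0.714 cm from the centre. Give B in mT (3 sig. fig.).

For an N-turn flat coil, B = Nμ₀IR²/[2(R²+z²)^(3/2)] with R = 0.0135 m, z = 0.00714 m.
B = 36 × 1.41×10⁻⁴ T = 5.08×10⁻³ T.

B ≈ 5.08 mT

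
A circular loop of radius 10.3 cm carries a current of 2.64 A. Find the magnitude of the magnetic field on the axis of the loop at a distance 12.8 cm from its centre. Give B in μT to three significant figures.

On the axis of a circular loop, B = μ₀IR² / [2(R²+z²)^(3/2)].
R² + z² = (0.103)² + (0.128)² = 0.02699 m², and (R²+z²)^(3/2) = 4.43×10⁻³ m³.
B = (4π×10⁻⁷ × 2.64 × 0.01061) / (2 × 4.43×10⁻³) = 3.97×10⁻⁶ T.

B ≈ 3.97 μT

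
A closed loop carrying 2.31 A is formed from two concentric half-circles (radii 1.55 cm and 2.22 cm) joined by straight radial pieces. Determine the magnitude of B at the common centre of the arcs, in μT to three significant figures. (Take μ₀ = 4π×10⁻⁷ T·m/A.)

The radial connectors point toward the centre, so dl × r̂ = 0 and they contribute nothing.
Each semicircle gives μ₀I/(4R): inner arc 4.68×10⁻⁵ T, outer arc 3.27×10⁻⁵ T.
The two arcs carry current in opposite angular senses, so their fields oppose: B = |4.68×10⁻⁵ − 3.27×10⁻⁵| = 1.41×10⁻⁵ T.

B ≈ 14.1 μT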